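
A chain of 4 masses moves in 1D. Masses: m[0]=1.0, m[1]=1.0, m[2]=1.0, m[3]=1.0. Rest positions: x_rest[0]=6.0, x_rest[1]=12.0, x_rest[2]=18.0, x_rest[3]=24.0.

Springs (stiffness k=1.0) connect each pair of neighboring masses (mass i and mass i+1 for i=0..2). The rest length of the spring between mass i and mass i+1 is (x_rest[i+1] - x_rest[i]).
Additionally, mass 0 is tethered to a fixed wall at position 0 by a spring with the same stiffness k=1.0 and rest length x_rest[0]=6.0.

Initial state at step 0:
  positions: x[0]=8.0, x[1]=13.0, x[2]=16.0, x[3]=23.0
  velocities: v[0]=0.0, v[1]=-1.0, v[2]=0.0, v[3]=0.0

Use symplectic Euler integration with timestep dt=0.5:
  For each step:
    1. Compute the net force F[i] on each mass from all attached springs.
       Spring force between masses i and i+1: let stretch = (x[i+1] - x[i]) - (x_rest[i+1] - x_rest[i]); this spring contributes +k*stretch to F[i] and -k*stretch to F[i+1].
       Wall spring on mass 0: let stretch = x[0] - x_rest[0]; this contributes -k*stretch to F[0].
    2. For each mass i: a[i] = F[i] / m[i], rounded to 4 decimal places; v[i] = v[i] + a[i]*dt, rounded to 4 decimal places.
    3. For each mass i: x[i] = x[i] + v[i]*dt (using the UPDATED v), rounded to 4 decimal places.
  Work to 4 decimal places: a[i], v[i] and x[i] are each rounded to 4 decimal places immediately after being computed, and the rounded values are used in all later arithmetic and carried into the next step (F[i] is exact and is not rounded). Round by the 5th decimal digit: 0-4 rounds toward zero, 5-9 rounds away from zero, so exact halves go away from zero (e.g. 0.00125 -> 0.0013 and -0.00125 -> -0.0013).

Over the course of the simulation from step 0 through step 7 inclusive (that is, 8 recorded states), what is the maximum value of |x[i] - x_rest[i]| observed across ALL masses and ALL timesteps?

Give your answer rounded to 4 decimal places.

Answer: 2.7725

Derivation:
Step 0: x=[8.0000 13.0000 16.0000 23.0000] v=[0.0000 -1.0000 0.0000 0.0000]
Step 1: x=[7.2500 12.0000 17.0000 22.7500] v=[-1.5000 -2.0000 2.0000 -0.5000]
Step 2: x=[5.8750 11.0625 18.1875 22.5625] v=[-2.7500 -1.8750 2.3750 -0.3750]
Step 3: x=[4.3281 10.6094 18.6875 22.7813] v=[-3.0938 -0.9063 1.0000 0.4375]
Step 4: x=[3.2695 10.6055 18.1914 23.4766] v=[-2.1172 -0.0079 -0.9922 1.3906]
Step 5: x=[3.2275 10.6641 17.1201 24.3506] v=[-0.0840 0.1171 -2.1426 1.7480]
Step 6: x=[4.2378 10.4775 16.2424 24.9170] v=[2.0206 -0.3732 -1.7554 1.1328]
Step 7: x=[5.7486 10.1722 16.0921 24.8148] v=[3.0216 -0.6106 -0.3006 -0.2045]
Max displacement = 2.7725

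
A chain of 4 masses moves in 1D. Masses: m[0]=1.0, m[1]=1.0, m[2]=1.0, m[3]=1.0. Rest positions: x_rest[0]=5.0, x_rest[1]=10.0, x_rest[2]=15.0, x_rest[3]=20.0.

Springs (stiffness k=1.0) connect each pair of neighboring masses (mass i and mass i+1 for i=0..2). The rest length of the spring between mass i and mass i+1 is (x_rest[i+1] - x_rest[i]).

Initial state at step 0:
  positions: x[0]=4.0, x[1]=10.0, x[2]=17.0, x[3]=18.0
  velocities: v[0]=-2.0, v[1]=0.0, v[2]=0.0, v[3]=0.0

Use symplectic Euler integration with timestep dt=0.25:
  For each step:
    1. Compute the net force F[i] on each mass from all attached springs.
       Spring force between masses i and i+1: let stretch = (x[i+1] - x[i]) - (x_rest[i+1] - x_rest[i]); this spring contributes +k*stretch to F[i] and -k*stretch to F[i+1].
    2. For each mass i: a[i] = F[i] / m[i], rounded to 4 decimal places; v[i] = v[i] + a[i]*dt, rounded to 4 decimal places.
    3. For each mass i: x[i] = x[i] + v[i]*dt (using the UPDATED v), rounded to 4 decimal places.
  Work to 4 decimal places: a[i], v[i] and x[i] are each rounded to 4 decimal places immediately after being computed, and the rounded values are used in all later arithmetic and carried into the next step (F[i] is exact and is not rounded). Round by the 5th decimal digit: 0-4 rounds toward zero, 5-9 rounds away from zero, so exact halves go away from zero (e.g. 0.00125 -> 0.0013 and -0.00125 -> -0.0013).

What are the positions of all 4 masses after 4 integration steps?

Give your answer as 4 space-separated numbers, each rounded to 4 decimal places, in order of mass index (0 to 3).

Step 0: x=[4.0000 10.0000 17.0000 18.0000] v=[-2.0000 0.0000 0.0000 0.0000]
Step 1: x=[3.5625 10.0625 16.6250 18.2500] v=[-1.7500 0.2500 -1.5000 1.0000]
Step 2: x=[3.2188 10.1289 15.9414 18.7110] v=[-1.3750 0.2656 -2.7344 1.8438]
Step 3: x=[2.9944 10.1267 15.0676 19.3114] v=[-0.8975 -0.0088 -3.4951 2.4014]
Step 4: x=[2.9033 9.9875 14.1503 19.9590] v=[-0.3644 -0.5567 -3.6694 2.5905]

Answer: 2.9033 9.9875 14.1503 19.9590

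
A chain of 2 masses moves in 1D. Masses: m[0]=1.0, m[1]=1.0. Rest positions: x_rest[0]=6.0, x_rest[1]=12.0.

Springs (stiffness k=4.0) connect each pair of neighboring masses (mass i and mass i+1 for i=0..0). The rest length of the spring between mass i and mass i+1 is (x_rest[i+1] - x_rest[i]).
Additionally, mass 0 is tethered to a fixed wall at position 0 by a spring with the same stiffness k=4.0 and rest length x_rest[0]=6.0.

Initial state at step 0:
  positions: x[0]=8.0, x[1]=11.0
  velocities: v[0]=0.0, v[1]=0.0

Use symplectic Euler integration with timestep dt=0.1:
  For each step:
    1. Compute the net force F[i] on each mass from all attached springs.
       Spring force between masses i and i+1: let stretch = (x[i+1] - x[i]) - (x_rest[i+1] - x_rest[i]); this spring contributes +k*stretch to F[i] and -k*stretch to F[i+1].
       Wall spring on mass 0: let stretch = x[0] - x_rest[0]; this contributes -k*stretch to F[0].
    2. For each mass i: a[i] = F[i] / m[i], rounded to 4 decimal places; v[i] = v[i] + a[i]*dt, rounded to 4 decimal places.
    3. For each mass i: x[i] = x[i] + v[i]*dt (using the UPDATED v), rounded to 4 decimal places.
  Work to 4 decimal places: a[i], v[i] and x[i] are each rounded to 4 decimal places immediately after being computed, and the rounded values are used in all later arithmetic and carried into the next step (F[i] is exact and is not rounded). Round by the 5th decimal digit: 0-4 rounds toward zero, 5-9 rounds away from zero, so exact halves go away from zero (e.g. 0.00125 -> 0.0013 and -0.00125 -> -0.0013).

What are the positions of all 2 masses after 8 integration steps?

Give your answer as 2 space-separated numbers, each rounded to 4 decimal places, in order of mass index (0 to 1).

Answer: 4.2689 13.1872

Derivation:
Step 0: x=[8.0000 11.0000] v=[0.0000 0.0000]
Step 1: x=[7.8000 11.1200] v=[-2.0000 1.2000]
Step 2: x=[7.4208 11.3472] v=[-3.7920 2.2720]
Step 3: x=[6.9018 11.6573] v=[-5.1898 3.1014]
Step 4: x=[6.2970 12.0172] v=[-6.0483 3.5992]
Step 5: x=[5.6691 12.3883] v=[-6.2790 3.7111]
Step 6: x=[5.0832 12.7306] v=[-5.8590 3.4234]
Step 7: x=[4.5999 13.0070] v=[-4.8333 2.7644]
Step 8: x=[4.2689 13.1872] v=[-3.3104 1.8016]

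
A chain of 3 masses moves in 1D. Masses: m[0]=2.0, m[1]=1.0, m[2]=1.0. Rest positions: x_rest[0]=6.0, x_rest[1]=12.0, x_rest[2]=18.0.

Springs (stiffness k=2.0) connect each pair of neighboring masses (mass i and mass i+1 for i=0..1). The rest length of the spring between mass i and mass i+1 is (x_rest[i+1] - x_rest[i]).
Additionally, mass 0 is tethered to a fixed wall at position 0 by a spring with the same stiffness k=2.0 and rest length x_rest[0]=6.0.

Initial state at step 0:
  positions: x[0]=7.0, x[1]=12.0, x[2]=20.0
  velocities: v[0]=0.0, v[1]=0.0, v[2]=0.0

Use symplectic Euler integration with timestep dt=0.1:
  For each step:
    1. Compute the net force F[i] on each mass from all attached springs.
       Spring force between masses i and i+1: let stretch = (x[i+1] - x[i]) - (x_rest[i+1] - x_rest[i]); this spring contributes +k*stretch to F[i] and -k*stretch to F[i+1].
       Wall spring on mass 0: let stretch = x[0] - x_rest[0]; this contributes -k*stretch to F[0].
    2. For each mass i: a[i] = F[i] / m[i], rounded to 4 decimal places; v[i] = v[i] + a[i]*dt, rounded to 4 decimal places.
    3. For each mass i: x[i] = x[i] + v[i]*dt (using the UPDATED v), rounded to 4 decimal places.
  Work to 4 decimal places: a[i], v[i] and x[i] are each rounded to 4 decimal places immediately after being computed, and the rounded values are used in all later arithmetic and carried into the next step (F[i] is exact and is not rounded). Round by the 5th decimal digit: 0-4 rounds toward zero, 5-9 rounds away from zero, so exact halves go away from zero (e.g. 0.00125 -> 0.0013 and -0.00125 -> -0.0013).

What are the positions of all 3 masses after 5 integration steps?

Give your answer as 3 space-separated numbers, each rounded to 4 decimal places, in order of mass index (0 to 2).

Step 0: x=[7.0000 12.0000 20.0000] v=[0.0000 0.0000 0.0000]
Step 1: x=[6.9800 12.0600 19.9600] v=[-0.2000 0.6000 -0.4000]
Step 2: x=[6.9410 12.1764 19.8820] v=[-0.3900 1.1640 -0.7800]
Step 3: x=[6.8849 12.3422 19.7699] v=[-0.5606 1.6580 -1.1211]
Step 4: x=[6.8146 12.5474 19.6292] v=[-0.7034 2.0521 -1.4066]
Step 5: x=[6.7334 12.7796 19.4669] v=[-0.8116 2.3219 -1.6230]

Answer: 6.7334 12.7796 19.4669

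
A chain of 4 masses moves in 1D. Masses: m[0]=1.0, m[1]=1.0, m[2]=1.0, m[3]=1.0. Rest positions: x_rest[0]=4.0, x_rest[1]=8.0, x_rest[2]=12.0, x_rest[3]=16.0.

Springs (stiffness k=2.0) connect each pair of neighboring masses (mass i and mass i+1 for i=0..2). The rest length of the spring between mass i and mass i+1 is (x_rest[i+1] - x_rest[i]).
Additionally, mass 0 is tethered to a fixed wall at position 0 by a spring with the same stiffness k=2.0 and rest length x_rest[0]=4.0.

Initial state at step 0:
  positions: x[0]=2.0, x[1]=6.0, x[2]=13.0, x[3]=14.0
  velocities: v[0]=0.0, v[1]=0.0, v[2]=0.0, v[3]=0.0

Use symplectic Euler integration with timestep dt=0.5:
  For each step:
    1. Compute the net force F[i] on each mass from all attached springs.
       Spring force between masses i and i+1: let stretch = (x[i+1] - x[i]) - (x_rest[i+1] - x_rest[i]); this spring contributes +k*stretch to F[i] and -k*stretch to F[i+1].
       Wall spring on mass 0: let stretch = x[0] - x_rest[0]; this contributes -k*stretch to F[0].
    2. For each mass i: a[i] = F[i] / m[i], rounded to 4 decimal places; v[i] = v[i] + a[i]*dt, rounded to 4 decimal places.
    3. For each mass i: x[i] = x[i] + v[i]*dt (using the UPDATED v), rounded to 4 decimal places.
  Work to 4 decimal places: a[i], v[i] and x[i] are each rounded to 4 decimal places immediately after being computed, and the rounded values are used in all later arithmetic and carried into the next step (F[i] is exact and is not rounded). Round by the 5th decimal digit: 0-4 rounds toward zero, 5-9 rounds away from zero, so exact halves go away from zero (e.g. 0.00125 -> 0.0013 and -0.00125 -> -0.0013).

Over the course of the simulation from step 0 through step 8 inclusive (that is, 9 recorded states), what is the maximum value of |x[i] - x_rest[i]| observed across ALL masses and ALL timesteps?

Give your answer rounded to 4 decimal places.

Answer: 3.5000

Derivation:
Step 0: x=[2.0000 6.0000 13.0000 14.0000] v=[0.0000 0.0000 0.0000 0.0000]
Step 1: x=[3.0000 7.5000 10.0000 15.5000] v=[2.0000 3.0000 -6.0000 3.0000]
Step 2: x=[4.7500 8.0000 8.5000 16.2500] v=[3.5000 1.0000 -3.0000 1.5000]
Step 3: x=[5.7500 7.1250 10.6250 15.1250] v=[2.0000 -1.7500 4.2500 -2.2500]
Step 4: x=[4.5625 7.3125 13.2500 13.7500] v=[-2.3750 0.3750 5.2500 -2.7500]
Step 5: x=[2.4688 9.0938 13.1563 14.1250] v=[-4.1875 3.5625 -0.1875 0.7500]
Step 6: x=[2.4532 9.5938 11.5157 16.0157] v=[-0.0313 1.0000 -3.2813 3.7813]
Step 7: x=[4.7813 7.4845 11.1641 17.6564] v=[4.6561 -4.2187 -0.7032 3.2813]
Step 8: x=[6.0703 5.8634 12.2189 18.0509] v=[2.5780 -3.2423 2.1095 0.7890]
Max displacement = 3.5000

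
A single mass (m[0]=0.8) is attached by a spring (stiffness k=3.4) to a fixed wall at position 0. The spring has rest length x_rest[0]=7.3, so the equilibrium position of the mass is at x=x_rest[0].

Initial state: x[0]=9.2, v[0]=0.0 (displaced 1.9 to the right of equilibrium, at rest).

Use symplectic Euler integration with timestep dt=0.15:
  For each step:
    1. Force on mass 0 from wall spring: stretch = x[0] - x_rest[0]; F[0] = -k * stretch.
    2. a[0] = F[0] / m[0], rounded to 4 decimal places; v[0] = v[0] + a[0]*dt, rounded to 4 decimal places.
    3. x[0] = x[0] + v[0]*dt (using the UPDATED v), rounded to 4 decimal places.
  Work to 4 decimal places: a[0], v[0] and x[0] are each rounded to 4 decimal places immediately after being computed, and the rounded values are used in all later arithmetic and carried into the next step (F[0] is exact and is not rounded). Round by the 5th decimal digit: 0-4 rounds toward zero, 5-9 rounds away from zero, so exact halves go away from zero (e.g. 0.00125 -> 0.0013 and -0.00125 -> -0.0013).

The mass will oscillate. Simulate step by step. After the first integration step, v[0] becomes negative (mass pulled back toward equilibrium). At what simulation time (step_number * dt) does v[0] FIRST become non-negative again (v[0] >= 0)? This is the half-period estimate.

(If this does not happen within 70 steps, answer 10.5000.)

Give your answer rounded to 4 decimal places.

Step 0: x=[9.2000] v=[0.0000]
Step 1: x=[9.0183] v=[-1.2113]
Step 2: x=[8.6723] v=[-2.3067]
Step 3: x=[8.1951] v=[-3.1815]
Step 4: x=[7.6323] v=[-3.7521]
Step 5: x=[7.0377] v=[-3.9639]
Step 6: x=[6.4682] v=[-3.7967]
Step 7: x=[5.9782] v=[-3.2664]
Step 8: x=[5.6146] v=[-2.4237]
Step 9: x=[5.4122] v=[-1.3493]
Step 10: x=[5.3903] v=[-0.1458]
Step 11: x=[5.5510] v=[1.0716]
First v>=0 after going negative at step 11, time=1.6500

Answer: 1.6500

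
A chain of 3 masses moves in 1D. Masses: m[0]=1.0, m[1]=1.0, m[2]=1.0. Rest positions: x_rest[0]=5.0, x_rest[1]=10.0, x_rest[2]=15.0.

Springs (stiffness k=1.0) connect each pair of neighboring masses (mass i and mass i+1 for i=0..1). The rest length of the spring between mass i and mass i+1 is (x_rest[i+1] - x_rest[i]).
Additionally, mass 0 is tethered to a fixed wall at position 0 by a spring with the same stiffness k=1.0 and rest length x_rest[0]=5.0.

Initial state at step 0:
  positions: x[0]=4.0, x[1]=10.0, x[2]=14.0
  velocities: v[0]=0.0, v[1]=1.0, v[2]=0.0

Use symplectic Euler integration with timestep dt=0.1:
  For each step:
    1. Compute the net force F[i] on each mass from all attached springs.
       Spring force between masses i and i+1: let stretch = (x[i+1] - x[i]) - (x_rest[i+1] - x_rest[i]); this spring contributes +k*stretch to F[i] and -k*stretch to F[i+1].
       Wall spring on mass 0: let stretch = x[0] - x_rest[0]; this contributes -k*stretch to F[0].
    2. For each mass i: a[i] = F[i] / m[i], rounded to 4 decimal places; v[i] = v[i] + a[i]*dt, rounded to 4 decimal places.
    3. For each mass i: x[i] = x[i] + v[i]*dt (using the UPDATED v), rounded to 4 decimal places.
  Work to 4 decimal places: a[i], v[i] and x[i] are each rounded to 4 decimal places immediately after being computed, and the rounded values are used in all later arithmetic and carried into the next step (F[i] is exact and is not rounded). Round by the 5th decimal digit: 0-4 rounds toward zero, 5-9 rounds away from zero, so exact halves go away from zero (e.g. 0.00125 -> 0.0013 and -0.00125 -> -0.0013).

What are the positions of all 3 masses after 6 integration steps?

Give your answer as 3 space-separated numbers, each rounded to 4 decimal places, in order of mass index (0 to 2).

Answer: 4.4124 10.1604 14.2232

Derivation:
Step 0: x=[4.0000 10.0000 14.0000] v=[0.0000 1.0000 0.0000]
Step 1: x=[4.0200 10.0800 14.0100] v=[0.2000 0.8000 0.1000]
Step 2: x=[4.0604 10.1387 14.0307] v=[0.4040 0.5870 0.2070]
Step 3: x=[4.1210 10.1755 14.0625] v=[0.6058 0.3684 0.3178]
Step 4: x=[4.2009 10.1907 14.1054] v=[0.7992 0.1517 0.4291]
Step 5: x=[4.2987 10.1851 14.1592] v=[0.9781 -0.0558 0.5376]
Step 6: x=[4.4124 10.1604 14.2232] v=[1.1369 -0.2470 0.6402]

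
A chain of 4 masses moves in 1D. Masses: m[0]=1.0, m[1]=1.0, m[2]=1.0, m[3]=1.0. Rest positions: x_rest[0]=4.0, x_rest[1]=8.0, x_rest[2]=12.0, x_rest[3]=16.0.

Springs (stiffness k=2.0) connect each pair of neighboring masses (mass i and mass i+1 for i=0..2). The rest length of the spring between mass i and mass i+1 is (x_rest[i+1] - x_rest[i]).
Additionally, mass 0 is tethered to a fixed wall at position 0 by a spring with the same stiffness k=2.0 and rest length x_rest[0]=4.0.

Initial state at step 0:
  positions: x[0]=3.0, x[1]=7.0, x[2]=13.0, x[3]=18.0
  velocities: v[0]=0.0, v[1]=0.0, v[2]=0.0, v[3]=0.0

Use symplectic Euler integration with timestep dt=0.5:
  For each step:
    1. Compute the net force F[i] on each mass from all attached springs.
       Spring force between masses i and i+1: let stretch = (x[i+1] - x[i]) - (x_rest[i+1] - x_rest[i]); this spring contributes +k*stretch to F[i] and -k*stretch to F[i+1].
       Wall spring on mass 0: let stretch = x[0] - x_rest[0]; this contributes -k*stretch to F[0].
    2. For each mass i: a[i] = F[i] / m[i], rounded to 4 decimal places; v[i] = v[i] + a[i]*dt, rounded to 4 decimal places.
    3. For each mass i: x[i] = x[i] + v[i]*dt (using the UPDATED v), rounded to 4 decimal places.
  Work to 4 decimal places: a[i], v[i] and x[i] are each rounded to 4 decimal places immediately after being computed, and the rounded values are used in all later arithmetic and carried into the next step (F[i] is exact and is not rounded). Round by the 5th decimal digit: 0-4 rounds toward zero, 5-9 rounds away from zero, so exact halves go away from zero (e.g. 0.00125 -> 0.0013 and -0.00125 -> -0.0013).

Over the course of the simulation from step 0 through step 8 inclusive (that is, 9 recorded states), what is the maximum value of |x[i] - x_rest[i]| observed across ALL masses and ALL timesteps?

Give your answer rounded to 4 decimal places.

Step 0: x=[3.0000 7.0000 13.0000 18.0000] v=[0.0000 0.0000 0.0000 0.0000]
Step 1: x=[3.5000 8.0000 12.5000 17.5000] v=[1.0000 2.0000 -1.0000 -1.0000]
Step 2: x=[4.5000 9.0000 12.2500 16.5000] v=[2.0000 2.0000 -0.5000 -2.0000]
Step 3: x=[5.5000 9.3750 12.5000 15.3750] v=[2.0000 0.7500 0.5000 -2.2500]
Step 4: x=[5.6875 9.3750 12.6250 14.8125] v=[0.3750 0.0000 0.2500 -1.1250]
Step 5: x=[4.8750 9.1563 12.2188 15.1563] v=[-1.6250 -0.4375 -0.8125 0.6875]
Step 6: x=[3.7657 8.3282 11.7501 16.0313] v=[-2.2187 -1.6563 -0.9375 1.7500]
Step 7: x=[3.0548 6.9298 11.7110 16.7657] v=[-1.4219 -2.7969 -0.0782 1.4688]
Step 8: x=[2.7540 5.9845 11.8087 16.9728] v=[-0.6017 -1.8907 0.1953 0.4141]
Max displacement = 2.0155

Answer: 2.0155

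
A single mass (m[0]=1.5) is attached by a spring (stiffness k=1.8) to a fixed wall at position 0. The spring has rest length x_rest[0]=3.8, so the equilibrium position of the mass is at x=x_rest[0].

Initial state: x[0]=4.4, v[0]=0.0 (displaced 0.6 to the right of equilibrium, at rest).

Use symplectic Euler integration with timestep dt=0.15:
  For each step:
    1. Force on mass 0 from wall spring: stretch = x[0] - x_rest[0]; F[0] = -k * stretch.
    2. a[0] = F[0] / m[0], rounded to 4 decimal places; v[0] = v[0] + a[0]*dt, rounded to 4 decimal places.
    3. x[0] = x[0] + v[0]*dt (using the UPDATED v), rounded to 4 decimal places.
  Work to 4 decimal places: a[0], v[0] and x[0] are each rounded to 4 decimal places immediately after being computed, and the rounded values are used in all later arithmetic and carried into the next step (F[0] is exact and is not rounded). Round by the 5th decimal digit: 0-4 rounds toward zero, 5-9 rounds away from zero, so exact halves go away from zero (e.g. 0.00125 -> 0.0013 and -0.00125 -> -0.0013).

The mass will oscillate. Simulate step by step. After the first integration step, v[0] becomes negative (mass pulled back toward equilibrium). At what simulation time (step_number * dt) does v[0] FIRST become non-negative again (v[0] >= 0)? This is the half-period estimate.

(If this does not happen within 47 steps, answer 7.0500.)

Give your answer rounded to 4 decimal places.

Answer: 3.0000

Derivation:
Step 0: x=[4.4000] v=[0.0000]
Step 1: x=[4.3838] v=[-0.1080]
Step 2: x=[4.3518] v=[-0.2131]
Step 3: x=[4.3049] v=[-0.3124]
Step 4: x=[4.2444] v=[-0.4033]
Step 5: x=[4.1719] v=[-0.4833]
Step 6: x=[4.0894] v=[-0.5502]
Step 7: x=[3.9991] v=[-0.6023]
Step 8: x=[3.9034] v=[-0.6381]
Step 9: x=[3.8049] v=[-0.6567]
Step 10: x=[3.7063] v=[-0.6576]
Step 11: x=[3.6102] v=[-0.6407]
Step 12: x=[3.5192] v=[-0.6065]
Step 13: x=[3.4358] v=[-0.5560]
Step 14: x=[3.3622] v=[-0.4905]
Step 15: x=[3.3004] v=[-0.4117]
Step 16: x=[3.2521] v=[-0.3218]
Step 17: x=[3.2186] v=[-0.2232]
Step 18: x=[3.2008] v=[-0.1185]
Step 19: x=[3.1992] v=[-0.0107]
Step 20: x=[3.2138] v=[0.0975]
First v>=0 after going negative at step 20, time=3.0000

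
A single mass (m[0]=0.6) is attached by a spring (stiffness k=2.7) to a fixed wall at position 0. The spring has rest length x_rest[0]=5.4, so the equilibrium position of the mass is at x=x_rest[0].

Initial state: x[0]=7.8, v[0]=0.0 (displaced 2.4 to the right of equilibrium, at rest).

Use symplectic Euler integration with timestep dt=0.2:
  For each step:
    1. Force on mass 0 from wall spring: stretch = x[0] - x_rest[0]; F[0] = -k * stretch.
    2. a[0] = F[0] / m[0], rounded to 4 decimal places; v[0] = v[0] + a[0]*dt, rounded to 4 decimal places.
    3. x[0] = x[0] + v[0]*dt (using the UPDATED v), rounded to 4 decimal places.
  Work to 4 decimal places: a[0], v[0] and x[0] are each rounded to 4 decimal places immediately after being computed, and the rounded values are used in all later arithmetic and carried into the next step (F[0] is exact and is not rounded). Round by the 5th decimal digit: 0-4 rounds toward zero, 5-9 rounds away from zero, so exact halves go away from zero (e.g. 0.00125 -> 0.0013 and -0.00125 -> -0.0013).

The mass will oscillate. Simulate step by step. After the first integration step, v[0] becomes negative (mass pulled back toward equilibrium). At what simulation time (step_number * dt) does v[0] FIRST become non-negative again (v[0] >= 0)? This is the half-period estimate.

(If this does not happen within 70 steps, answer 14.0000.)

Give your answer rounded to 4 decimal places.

Answer: 1.6000

Derivation:
Step 0: x=[7.8000] v=[0.0000]
Step 1: x=[7.3680] v=[-2.1600]
Step 2: x=[6.5818] v=[-3.9312]
Step 3: x=[5.5828] v=[-4.9948]
Step 4: x=[4.5509] v=[-5.1593]
Step 5: x=[3.6719] v=[-4.3951]
Step 6: x=[3.1039] v=[-2.8398]
Step 7: x=[2.9492] v=[-0.7733]
Step 8: x=[3.2357] v=[1.4324]
First v>=0 after going negative at step 8, time=1.6000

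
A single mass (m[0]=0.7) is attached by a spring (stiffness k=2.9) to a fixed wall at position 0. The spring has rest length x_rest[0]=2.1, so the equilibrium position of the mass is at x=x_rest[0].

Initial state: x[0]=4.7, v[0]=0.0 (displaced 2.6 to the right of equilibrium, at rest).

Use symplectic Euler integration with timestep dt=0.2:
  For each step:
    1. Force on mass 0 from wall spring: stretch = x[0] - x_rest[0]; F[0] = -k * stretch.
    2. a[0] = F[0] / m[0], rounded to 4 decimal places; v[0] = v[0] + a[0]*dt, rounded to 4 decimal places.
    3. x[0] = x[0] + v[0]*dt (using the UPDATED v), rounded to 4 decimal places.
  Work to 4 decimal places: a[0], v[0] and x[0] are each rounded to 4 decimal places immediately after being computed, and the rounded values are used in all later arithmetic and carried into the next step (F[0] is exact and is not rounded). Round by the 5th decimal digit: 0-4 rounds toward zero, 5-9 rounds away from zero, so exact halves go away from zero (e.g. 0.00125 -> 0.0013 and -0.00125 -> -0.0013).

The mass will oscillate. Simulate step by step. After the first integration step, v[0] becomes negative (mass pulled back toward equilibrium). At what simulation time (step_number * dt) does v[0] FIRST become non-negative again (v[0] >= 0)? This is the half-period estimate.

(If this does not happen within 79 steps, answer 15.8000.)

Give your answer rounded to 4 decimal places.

Answer: 1.6000

Derivation:
Step 0: x=[4.7000] v=[0.0000]
Step 1: x=[4.2691] v=[-2.1543]
Step 2: x=[3.4788] v=[-3.9516]
Step 3: x=[2.4600] v=[-5.0940]
Step 4: x=[1.3815] v=[-5.3923]
Step 5: x=[0.4221] v=[-4.7970]
Step 6: x=[-0.2592] v=[-3.4067]
Step 7: x=[-0.5496] v=[-1.4519]
Step 8: x=[-0.4009] v=[0.7435]
First v>=0 after going negative at step 8, time=1.6000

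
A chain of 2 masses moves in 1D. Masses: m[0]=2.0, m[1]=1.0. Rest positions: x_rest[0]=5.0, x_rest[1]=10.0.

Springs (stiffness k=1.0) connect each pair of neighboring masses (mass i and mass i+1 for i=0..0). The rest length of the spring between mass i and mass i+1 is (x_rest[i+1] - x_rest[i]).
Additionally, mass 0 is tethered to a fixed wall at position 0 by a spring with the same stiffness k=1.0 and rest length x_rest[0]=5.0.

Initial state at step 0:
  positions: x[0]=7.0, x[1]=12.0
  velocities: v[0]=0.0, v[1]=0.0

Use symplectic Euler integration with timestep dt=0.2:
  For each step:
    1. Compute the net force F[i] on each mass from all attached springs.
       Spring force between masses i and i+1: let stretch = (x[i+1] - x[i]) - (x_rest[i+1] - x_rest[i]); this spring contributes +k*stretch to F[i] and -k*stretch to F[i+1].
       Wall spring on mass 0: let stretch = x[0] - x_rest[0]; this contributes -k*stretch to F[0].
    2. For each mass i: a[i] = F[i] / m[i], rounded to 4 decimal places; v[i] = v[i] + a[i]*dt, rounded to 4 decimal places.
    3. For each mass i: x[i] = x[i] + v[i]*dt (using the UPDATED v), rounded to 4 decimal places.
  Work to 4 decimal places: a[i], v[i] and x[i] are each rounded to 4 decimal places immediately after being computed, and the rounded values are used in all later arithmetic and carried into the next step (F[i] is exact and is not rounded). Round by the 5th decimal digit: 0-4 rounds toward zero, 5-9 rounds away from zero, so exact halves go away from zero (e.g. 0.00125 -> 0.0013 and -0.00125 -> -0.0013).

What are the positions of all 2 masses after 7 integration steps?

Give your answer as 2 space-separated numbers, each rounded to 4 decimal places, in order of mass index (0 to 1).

Answer: 6.0623 11.8239

Derivation:
Step 0: x=[7.0000 12.0000] v=[0.0000 0.0000]
Step 1: x=[6.9600 12.0000] v=[-0.2000 0.0000]
Step 2: x=[6.8816 11.9984] v=[-0.3920 -0.0080]
Step 3: x=[6.7679 11.9921] v=[-0.5685 -0.0314]
Step 4: x=[6.6233 11.9769] v=[-0.7229 -0.0762]
Step 5: x=[6.4533 11.9475] v=[-0.8499 -0.1469]
Step 6: x=[6.2641 11.8984] v=[-0.9458 -0.2457]
Step 7: x=[6.0623 11.8239] v=[-1.0088 -0.3726]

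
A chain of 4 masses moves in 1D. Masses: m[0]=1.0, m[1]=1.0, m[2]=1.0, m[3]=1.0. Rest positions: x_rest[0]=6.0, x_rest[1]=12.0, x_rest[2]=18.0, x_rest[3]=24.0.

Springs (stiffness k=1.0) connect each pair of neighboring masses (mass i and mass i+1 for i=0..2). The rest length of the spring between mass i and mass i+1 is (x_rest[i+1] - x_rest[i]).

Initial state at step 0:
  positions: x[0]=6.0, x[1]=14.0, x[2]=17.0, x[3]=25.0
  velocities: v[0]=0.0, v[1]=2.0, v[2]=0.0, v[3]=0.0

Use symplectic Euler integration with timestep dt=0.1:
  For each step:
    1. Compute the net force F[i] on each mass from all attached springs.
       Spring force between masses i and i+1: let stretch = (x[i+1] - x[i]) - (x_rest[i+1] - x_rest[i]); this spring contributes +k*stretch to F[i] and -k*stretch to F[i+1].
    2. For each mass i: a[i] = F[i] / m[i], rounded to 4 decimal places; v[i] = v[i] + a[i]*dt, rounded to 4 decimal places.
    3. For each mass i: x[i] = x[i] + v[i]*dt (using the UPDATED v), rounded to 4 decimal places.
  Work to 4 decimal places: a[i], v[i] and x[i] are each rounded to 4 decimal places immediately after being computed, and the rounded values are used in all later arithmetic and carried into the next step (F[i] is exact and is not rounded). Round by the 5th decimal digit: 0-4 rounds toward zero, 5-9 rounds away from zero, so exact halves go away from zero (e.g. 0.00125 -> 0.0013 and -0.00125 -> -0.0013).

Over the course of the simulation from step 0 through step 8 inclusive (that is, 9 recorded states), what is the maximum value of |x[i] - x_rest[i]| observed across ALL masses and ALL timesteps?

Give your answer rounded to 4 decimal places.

Answer: 2.2926

Derivation:
Step 0: x=[6.0000 14.0000 17.0000 25.0000] v=[0.0000 2.0000 0.0000 0.0000]
Step 1: x=[6.0200 14.1500 17.0500 24.9800] v=[0.2000 1.5000 0.5000 -0.2000]
Step 2: x=[6.0613 14.2477 17.1503 24.9407] v=[0.4130 0.9770 1.0030 -0.3930]
Step 3: x=[6.1245 14.2926 17.2995 24.8835] v=[0.6316 0.4486 1.4918 -0.5720]
Step 4: x=[6.2093 14.2859 17.4945 24.8105] v=[0.8484 -0.0675 1.9495 -0.7304]
Step 5: x=[6.3149 14.2305 17.7305 24.7243] v=[1.0561 -0.5543 2.3602 -0.8620]
Step 6: x=[6.4397 14.1309 18.0015 24.6282] v=[1.2477 -0.9959 2.7096 -0.9614]
Step 7: x=[6.5814 13.9931 18.3000 24.5258] v=[1.4168 -1.3780 2.9852 -1.0241]
Step 8: x=[6.7372 13.8243 18.6177 24.4211] v=[1.5580 -1.6885 3.1771 -1.0467]
Max displacement = 2.2926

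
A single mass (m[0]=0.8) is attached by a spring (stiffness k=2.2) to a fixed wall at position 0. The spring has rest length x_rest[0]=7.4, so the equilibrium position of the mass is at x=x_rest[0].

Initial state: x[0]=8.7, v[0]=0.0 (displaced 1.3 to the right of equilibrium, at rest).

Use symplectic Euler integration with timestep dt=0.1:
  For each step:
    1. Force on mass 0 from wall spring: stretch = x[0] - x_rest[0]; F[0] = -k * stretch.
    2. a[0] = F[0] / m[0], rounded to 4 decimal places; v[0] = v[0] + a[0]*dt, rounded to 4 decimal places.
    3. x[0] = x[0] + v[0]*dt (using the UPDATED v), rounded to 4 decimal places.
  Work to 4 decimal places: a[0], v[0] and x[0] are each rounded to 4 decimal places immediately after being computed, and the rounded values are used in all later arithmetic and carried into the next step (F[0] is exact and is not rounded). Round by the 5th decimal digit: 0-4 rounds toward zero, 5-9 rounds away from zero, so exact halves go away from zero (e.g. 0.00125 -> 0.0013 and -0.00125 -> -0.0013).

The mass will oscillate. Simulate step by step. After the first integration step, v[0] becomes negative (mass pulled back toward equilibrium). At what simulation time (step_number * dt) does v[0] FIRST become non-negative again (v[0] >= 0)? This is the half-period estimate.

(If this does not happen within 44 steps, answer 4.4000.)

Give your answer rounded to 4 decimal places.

Step 0: x=[8.7000] v=[0.0000]
Step 1: x=[8.6643] v=[-0.3575]
Step 2: x=[8.5938] v=[-0.7052]
Step 3: x=[8.4905] v=[-1.0335]
Step 4: x=[8.3572] v=[-1.3334]
Step 5: x=[8.1975] v=[-1.5966]
Step 6: x=[8.0159] v=[-1.8159]
Step 7: x=[7.8174] v=[-1.9853]
Step 8: x=[7.6074] v=[-2.1001]
Step 9: x=[7.3917] v=[-2.1571]
Step 10: x=[7.1762] v=[-2.1548]
Step 11: x=[6.9669] v=[-2.0933]
Step 12: x=[6.7695] v=[-1.9742]
Step 13: x=[6.5894] v=[-1.8008]
Step 14: x=[6.4316] v=[-1.5779]
Step 15: x=[6.3004] v=[-1.3116]
Step 16: x=[6.1995] v=[-1.0092]
Step 17: x=[6.1316] v=[-0.6791]
Step 18: x=[6.0986] v=[-0.3303]
Step 19: x=[6.1014] v=[0.0276]
First v>=0 after going negative at step 19, time=1.9000

Answer: 1.9000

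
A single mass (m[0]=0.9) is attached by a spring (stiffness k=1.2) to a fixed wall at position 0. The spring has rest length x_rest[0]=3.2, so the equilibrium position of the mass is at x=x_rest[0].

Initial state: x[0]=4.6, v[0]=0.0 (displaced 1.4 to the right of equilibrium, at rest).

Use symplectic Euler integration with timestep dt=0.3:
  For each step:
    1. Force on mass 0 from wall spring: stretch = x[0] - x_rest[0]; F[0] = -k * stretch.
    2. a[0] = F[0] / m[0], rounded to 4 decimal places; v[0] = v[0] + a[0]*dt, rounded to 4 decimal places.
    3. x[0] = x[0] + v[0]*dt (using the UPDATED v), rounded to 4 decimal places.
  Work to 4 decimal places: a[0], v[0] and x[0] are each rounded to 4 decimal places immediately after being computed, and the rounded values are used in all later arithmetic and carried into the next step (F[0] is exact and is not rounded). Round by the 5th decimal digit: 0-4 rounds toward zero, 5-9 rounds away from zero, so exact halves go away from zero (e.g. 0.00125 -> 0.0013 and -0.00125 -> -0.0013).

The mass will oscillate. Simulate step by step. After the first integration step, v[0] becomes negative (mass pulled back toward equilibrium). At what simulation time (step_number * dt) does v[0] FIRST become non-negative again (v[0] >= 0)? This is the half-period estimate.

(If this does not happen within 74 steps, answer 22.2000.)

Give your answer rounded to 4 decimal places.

Step 0: x=[4.6000] v=[0.0000]
Step 1: x=[4.4320] v=[-0.5600]
Step 2: x=[4.1162] v=[-1.0528]
Step 3: x=[3.6904] v=[-1.4193]
Step 4: x=[3.2058] v=[-1.6155]
Step 5: x=[2.7205] v=[-1.6178]
Step 6: x=[2.2927] v=[-1.4260]
Step 7: x=[1.9738] v=[-1.0631]
Step 8: x=[1.8020] v=[-0.5726]
Step 9: x=[1.7980] v=[-0.0134]
Step 10: x=[1.9622] v=[0.5474]
First v>=0 after going negative at step 10, time=3.0000

Answer: 3.0000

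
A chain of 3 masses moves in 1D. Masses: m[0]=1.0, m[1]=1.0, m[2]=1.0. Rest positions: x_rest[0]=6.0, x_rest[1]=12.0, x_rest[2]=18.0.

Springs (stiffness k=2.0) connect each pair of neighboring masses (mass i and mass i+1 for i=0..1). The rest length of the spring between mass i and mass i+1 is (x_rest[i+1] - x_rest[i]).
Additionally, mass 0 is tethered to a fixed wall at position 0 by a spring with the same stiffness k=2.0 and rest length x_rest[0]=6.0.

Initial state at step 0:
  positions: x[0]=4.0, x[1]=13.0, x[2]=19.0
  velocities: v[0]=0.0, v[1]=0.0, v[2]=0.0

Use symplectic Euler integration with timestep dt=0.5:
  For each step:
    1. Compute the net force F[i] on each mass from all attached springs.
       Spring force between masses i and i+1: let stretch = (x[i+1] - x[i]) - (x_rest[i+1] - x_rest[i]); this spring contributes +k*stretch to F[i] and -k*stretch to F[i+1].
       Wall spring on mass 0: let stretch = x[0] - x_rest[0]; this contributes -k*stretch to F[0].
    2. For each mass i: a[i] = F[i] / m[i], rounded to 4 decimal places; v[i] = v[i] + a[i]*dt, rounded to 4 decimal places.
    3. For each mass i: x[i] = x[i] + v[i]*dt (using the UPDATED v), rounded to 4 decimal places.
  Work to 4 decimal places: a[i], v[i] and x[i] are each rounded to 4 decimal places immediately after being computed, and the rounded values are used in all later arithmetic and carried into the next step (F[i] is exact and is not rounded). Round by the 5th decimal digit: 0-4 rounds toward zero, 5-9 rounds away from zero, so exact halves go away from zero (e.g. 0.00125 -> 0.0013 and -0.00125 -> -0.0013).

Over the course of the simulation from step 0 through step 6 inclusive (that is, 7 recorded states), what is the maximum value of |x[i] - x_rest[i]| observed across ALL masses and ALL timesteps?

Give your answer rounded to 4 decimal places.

Answer: 2.2500

Derivation:
Step 0: x=[4.0000 13.0000 19.0000] v=[0.0000 0.0000 0.0000]
Step 1: x=[6.5000 11.5000 19.0000] v=[5.0000 -3.0000 0.0000]
Step 2: x=[8.2500 11.2500 18.2500] v=[3.5000 -0.5000 -1.5000]
Step 3: x=[7.3750 13.0000 17.0000] v=[-1.7500 3.5000 -2.5000]
Step 4: x=[5.6250 13.9375 16.7500] v=[-3.5000 1.8750 -0.5000]
Step 5: x=[5.2188 12.1250 18.0938] v=[-0.8125 -3.6250 2.6875]
Step 6: x=[5.6563 9.8438 19.4532] v=[0.8749 -4.5624 2.7187]
Max displacement = 2.2500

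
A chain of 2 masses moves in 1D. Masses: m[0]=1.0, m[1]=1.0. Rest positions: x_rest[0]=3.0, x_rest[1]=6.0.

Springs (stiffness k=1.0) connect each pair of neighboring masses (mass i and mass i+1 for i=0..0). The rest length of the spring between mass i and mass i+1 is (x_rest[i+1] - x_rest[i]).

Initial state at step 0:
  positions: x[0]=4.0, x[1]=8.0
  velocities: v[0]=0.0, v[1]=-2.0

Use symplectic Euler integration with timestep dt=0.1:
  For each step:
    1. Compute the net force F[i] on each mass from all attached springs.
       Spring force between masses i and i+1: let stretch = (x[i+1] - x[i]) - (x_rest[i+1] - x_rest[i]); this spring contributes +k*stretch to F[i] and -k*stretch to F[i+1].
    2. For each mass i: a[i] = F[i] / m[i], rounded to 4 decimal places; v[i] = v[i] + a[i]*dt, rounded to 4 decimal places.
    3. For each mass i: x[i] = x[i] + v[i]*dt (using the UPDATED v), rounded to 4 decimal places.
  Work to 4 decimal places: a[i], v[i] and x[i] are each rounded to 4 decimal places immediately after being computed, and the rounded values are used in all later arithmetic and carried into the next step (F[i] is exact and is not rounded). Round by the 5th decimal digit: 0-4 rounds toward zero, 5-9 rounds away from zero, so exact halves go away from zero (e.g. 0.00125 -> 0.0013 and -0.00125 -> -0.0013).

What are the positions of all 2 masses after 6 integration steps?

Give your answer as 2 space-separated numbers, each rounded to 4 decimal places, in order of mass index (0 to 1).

Step 0: x=[4.0000 8.0000] v=[0.0000 -2.0000]
Step 1: x=[4.0100 7.7900] v=[0.1000 -2.1000]
Step 2: x=[4.0278 7.5722] v=[0.1780 -2.1780]
Step 3: x=[4.0510 7.3490] v=[0.2324 -2.2324]
Step 4: x=[4.0772 7.1228] v=[0.2622 -2.2622]
Step 5: x=[4.1039 6.8961] v=[0.2668 -2.2668]
Step 6: x=[4.1285 6.6715] v=[0.2460 -2.2460]

Answer: 4.1285 6.6715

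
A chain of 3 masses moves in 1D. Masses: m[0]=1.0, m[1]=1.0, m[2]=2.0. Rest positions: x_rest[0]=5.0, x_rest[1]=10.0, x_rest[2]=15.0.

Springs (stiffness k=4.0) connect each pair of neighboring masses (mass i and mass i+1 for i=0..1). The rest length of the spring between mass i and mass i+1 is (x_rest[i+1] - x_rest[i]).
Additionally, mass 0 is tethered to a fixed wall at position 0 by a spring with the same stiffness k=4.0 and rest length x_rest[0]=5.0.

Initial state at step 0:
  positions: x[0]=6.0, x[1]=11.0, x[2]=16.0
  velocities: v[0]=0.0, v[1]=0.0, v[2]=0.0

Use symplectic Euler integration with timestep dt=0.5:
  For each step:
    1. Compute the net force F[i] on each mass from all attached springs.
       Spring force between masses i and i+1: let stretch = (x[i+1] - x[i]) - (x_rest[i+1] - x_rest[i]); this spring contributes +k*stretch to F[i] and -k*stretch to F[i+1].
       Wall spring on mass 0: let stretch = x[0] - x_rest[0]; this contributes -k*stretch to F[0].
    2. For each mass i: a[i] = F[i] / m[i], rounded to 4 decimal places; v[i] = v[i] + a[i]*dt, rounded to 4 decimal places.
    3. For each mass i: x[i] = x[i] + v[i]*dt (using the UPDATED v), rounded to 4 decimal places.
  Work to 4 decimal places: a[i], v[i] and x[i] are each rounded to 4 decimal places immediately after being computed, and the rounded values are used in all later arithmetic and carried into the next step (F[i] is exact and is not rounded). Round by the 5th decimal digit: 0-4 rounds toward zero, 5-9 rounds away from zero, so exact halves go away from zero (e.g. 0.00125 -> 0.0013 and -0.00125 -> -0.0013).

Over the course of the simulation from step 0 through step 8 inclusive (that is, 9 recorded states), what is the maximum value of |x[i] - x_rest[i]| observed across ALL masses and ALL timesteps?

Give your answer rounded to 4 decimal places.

Answer: 1.4062

Derivation:
Step 0: x=[6.0000 11.0000 16.0000] v=[0.0000 0.0000 0.0000]
Step 1: x=[5.0000 11.0000 16.0000] v=[-2.0000 0.0000 0.0000]
Step 2: x=[5.0000 10.0000 16.0000] v=[0.0000 -2.0000 0.0000]
Step 3: x=[5.0000 10.0000 15.5000] v=[0.0000 0.0000 -1.0000]
Step 4: x=[5.0000 10.5000 14.7500] v=[0.0000 1.0000 -1.5000]
Step 5: x=[5.5000 9.7500 14.3750] v=[1.0000 -1.5000 -0.7500]
Step 6: x=[4.7500 9.3750 14.1875] v=[-1.5000 -0.7500 -0.3750]
Step 7: x=[3.8750 9.1875 14.0938] v=[-1.7500 -0.3750 -0.1875]
Step 8: x=[4.4375 8.5938 14.0469] v=[1.1250 -1.1874 -0.0938]
Max displacement = 1.4062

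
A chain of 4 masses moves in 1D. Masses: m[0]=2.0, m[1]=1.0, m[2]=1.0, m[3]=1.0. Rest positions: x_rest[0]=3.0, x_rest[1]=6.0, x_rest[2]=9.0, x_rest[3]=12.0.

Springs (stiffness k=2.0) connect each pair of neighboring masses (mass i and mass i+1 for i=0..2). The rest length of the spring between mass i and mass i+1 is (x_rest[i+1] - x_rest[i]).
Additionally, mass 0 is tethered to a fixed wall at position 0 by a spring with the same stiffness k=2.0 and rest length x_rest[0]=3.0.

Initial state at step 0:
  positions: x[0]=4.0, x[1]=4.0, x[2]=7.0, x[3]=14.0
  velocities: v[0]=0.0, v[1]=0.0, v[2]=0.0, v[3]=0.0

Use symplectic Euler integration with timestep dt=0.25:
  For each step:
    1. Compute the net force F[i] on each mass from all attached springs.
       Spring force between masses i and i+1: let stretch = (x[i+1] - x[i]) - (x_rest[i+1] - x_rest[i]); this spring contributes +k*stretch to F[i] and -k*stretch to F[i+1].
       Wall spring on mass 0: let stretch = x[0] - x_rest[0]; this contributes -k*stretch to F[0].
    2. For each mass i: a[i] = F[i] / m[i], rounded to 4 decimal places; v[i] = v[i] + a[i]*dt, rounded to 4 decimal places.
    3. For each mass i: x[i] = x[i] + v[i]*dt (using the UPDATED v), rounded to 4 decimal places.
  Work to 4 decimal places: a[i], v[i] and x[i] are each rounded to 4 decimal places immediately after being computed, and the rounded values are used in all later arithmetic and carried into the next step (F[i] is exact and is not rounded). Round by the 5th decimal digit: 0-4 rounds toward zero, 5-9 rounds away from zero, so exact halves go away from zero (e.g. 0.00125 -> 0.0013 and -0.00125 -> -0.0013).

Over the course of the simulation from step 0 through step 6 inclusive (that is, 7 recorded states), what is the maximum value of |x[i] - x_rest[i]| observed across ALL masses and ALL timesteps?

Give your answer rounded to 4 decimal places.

Step 0: x=[4.0000 4.0000 7.0000 14.0000] v=[0.0000 0.0000 0.0000 0.0000]
Step 1: x=[3.7500 4.3750 7.5000 13.5000] v=[-1.0000 1.5000 2.0000 -2.0000]
Step 2: x=[3.3047 5.0625 8.3594 12.6250] v=[-1.7813 2.7500 3.4375 -3.5000]
Step 3: x=[2.7627 5.9424 9.3399 11.5918] v=[-2.1680 3.5196 3.9219 -4.1328]
Step 4: x=[2.2468 6.8495 10.1772 10.6521] v=[-2.0638 3.6285 3.3491 -3.7588]
Step 5: x=[1.8781 7.5973 10.6579 10.0280] v=[-1.4748 2.9910 1.9227 -2.4963]
Step 6: x=[1.7495 8.0127 10.6773 9.8577] v=[-0.5145 1.6617 0.0775 -0.6814]
Max displacement = 2.1423

Answer: 2.1423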